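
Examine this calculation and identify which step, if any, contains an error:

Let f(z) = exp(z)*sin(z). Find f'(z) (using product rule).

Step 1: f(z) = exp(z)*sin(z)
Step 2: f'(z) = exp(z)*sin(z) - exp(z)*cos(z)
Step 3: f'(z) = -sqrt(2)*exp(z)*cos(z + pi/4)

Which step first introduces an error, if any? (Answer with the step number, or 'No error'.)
Step 2

Step 2 is incorrect due to a sign flip.
The step shows: exp(z)*sin(z) - exp(z)*cos(z)
The correct value should be: exp(z)*sin(z) + exp(z)*cos(z)

Explanation: The sign of one term was flipped: the term exp(z)*cos(z) was incorrectly written as -exp(z)*cos(z)
The later steps are derived from this incorrect expression, so the error originates in Step 2.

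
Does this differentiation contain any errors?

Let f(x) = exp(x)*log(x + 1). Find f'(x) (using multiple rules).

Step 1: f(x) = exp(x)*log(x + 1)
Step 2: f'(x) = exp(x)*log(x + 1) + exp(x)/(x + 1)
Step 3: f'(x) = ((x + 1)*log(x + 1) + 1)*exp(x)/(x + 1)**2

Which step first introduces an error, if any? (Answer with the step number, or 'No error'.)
Step 3

Step 3 is incorrect due to a wrong exponent.
The step shows: ((x + 1)*log(x + 1) + 1)*exp(x)/(x + 1)**2
The correct value should be: ((x + 1)*log(x + 1) + 1)*exp(x)/(x + 1)

Explanation: The exponent -1 on x + 1 was incorrectly written as -2: the term ((x + 1)*log(x + 1) + 1)*exp(x)/(x + 1) was incorrectly written as ((x + 1)*log(x + 1) + 1)*exp(x)/(x + 1)**2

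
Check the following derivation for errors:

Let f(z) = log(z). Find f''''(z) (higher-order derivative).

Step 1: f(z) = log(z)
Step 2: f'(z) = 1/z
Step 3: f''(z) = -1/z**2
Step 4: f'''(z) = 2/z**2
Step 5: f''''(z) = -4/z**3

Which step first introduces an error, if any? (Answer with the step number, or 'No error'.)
Step 4

Step 4 is incorrect due to a wrong exponent.
The step shows: 2/z**2
The correct value should be: 2/z**3

Explanation: The exponent -3 on z was incorrectly written as -2: the term 2/z**3 was incorrectly written as 2/z**2
The later steps are derived from this incorrect expression, so the error originates in Step 4.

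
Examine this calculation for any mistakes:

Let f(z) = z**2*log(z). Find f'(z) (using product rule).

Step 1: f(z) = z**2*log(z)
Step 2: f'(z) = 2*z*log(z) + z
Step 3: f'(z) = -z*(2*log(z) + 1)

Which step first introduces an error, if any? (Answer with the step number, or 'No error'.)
Step 3

Step 3 is incorrect due to a sign flip.
The step shows: -z*(2*log(z) + 1)
The correct value should be: z*(2*log(z) + 1)

Explanation: The sign of the whole expression was flipped: the term z*(2*log(z) + 1) was incorrectly written as -z*(2*log(z) + 1)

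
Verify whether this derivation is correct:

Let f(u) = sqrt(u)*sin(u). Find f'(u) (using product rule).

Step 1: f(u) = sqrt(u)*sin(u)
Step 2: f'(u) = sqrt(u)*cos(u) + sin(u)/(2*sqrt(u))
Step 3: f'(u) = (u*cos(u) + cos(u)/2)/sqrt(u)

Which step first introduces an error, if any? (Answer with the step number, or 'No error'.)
Step 3

Step 3 is incorrect due to a wrong trig function.
The step shows: (u*cos(u) + cos(u)/2)/sqrt(u)
The correct value should be: (u*cos(u) + sin(u)/2)/sqrt(u)

Explanation: sin(u) was incorrectly written as cos(u): the term (u*cos(u) + sin(u)/2)/sqrt(u) was incorrectly written as (u*cos(u) + cos(u)/2)/sqrt(u)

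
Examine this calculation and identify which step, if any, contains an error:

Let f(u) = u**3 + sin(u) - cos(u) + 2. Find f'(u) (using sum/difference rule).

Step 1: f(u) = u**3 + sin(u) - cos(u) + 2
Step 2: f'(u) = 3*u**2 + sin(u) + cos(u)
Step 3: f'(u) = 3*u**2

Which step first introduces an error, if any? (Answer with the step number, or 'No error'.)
Step 3

Step 3 is incorrect due to a dropped term.
The step shows: 3*u**2
The correct value should be: 3*u**2 + sqrt(2)*sin(u + pi/4)

Explanation: A term was dropped: the term sqrt(2)*sin(u + pi/4) was incorrectly omitted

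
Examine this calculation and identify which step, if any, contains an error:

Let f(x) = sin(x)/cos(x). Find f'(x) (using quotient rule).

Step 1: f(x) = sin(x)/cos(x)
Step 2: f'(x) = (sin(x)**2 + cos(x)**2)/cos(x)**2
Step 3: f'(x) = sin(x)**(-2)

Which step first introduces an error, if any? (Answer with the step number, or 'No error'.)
Step 3

Step 3 is incorrect due to a wrong trig function.
The step shows: sin(x)**(-2)
The correct value should be: cos(x)**(-2)

Explanation: cos(x) was incorrectly written as sin(x): the term cos(x)**(-2) was incorrectly written as sin(x)**(-2)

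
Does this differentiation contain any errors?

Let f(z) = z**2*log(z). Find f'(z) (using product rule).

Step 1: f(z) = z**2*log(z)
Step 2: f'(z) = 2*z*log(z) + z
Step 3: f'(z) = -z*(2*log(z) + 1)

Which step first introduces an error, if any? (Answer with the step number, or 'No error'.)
Step 3

Step 3 is incorrect due to a sign flip.
The step shows: -z*(2*log(z) + 1)
The correct value should be: z*(2*log(z) + 1)

Explanation: The sign of the whole expression was flipped: the term z*(2*log(z) + 1) was incorrectly written as -z*(2*log(z) + 1)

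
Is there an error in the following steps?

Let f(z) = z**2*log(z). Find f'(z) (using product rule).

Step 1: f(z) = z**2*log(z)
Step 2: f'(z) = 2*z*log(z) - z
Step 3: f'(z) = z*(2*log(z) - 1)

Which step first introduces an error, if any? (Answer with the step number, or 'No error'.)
Step 2

Step 2 is incorrect due to a sign flip.
The step shows: 2*z*log(z) - z
The correct value should be: 2*z*log(z) + z

Explanation: The sign of one term was flipped: the term z was incorrectly written as -z
The later steps are derived from this incorrect expression, so the error originates in Step 2.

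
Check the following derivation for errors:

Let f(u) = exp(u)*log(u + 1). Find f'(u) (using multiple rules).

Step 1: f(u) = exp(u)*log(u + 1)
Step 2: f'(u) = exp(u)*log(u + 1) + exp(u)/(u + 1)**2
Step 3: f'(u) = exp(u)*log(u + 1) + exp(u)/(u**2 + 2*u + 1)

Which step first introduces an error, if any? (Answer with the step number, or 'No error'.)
Step 2

Step 2 is incorrect due to a wrong exponent.
The step shows: exp(u)*log(u + 1) + exp(u)/(u + 1)**2
The correct value should be: exp(u)*log(u + 1) + exp(u)/(u + 1)

Explanation: The exponent -1 on u + 1 was incorrectly written as -2: the term exp(u)/(u + 1) was incorrectly written as exp(u)/(u + 1)**2
The later steps are derived from this incorrect expression, so the error originates in Step 2.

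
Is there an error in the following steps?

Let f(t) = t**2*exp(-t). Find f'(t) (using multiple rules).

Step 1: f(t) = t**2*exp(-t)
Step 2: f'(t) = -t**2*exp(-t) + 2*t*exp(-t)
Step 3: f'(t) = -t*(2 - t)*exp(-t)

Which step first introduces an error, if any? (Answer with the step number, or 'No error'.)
Step 3

Step 3 is incorrect due to a sign flip.
The step shows: -t*(2 - t)*exp(-t)
The correct value should be: t*(2 - t)*exp(-t)

Explanation: The sign of the whole expression was flipped: the term t*(2 - t)*exp(-t) was incorrectly written as -t*(2 - t)*exp(-t)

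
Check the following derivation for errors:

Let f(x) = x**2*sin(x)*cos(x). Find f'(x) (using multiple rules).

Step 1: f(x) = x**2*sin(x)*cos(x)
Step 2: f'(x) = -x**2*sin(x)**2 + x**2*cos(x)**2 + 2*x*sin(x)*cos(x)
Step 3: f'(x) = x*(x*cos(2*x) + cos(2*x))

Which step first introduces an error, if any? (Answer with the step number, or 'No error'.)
Step 3

Step 3 is incorrect due to a wrong trig function.
The step shows: x*(x*cos(2*x) + cos(2*x))
The correct value should be: x*(x*cos(2*x) + sin(2*x))

Explanation: sin(2*x) was incorrectly written as cos(2*x): the term x*(x*cos(2*x) + sin(2*x)) was incorrectly written as x*(x*cos(2*x) + cos(2*x))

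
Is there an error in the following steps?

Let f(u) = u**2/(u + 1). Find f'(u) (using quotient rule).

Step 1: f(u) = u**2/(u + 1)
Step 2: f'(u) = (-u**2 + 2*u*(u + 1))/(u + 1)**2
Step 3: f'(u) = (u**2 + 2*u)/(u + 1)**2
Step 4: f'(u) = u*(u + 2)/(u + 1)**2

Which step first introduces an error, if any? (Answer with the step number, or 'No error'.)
No error

All steps in this derivation are correct.
The final answer f'(u) = u*(u + 2)/(u + 1)**2 is valid.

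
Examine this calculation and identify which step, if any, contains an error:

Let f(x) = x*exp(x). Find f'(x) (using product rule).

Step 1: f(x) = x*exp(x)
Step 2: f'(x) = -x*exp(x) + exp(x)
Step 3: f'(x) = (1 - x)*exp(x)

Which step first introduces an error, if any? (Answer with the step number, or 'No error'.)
Step 2

Step 2 is incorrect due to a sign flip.
The step shows: -x*exp(x) + exp(x)
The correct value should be: x*exp(x) + exp(x)

Explanation: The sign of one term was flipped: the term x*exp(x) was incorrectly written as -x*exp(x)
The later steps are derived from this incorrect expression, so the error originates in Step 2.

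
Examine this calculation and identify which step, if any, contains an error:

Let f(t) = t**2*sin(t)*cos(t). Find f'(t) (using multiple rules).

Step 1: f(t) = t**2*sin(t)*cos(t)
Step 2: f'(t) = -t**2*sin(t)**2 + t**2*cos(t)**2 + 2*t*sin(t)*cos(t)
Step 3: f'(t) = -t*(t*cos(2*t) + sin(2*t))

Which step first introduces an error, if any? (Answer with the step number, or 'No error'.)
Step 3

Step 3 is incorrect due to a sign flip.
The step shows: -t*(t*cos(2*t) + sin(2*t))
The correct value should be: t*(t*cos(2*t) + sin(2*t))

Explanation: The sign of the whole expression was flipped: the term t*(t*cos(2*t) + sin(2*t)) was incorrectly written as -t*(t*cos(2*t) + sin(2*t))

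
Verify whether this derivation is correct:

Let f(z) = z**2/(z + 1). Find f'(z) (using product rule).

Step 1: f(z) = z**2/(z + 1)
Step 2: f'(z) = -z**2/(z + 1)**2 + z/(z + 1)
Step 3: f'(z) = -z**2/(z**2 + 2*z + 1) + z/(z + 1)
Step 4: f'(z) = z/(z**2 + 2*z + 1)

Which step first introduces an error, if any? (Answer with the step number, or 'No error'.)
Step 2

Step 2 is incorrect due to a wrong coefficient.
The step shows: -z**2/(z + 1)**2 + z/(z + 1)
The correct value should be: -z**2/(z + 1)**2 + 2*z/(z + 1)

Explanation: The coefficient 2 was incorrectly written as 1: the term 2*z/(z + 1) was incorrectly written as z/(z + 1)
The later steps are derived from this incorrect expression, so the error originates in Step 2.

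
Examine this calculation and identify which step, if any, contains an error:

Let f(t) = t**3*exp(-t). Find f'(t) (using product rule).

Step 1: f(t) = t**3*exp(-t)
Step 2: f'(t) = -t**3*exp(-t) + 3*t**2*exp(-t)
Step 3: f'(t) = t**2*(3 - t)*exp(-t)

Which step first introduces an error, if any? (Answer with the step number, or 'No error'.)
No error

All steps in this derivation are correct.
The final answer f'(t) = t**2*(3 - t)*exp(-t) is valid.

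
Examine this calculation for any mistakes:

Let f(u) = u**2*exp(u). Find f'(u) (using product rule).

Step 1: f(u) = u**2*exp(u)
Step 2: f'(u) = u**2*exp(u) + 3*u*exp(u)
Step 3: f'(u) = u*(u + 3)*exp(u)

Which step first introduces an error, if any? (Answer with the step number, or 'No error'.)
Step 2

Step 2 is incorrect due to a wrong coefficient.
The step shows: u**2*exp(u) + 3*u*exp(u)
The correct value should be: u**2*exp(u) + 2*u*exp(u)

Explanation: The coefficient 2 was incorrectly written as 3: the term 2*u*exp(u) was incorrectly written as 3*u*exp(u)
The later steps are derived from this incorrect expression, so the error originates in Step 2.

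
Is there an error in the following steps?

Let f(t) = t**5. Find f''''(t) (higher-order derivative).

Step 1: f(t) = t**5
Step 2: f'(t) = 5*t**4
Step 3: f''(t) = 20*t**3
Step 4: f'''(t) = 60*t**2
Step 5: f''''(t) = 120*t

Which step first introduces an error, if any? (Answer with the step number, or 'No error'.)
No error

All steps in this derivation are correct.
The final answer f''''(t) = 120*t is valid.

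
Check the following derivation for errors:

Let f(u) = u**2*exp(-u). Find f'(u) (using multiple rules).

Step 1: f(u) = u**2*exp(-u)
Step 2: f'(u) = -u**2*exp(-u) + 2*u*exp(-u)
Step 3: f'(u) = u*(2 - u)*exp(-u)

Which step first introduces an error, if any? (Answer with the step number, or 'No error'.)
No error

All steps in this derivation are correct.
The final answer f'(u) = u*(2 - u)*exp(-u) is valid.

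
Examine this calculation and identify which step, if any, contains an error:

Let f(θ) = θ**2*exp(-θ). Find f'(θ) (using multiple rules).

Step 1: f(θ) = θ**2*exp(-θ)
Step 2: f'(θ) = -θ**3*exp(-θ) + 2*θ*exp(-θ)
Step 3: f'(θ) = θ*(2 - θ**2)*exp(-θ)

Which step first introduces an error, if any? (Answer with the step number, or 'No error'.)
Step 2

Step 2 is incorrect due to a wrong exponent.
The step shows: -θ**3*exp(-θ) + 2*θ*exp(-θ)
The correct value should be: -θ**2*exp(-θ) + 2*θ*exp(-θ)

Explanation: The exponent 2 on θ was incorrectly written as 3: the term -θ**2*exp(-θ) was incorrectly written as -θ**3*exp(-θ)
The later steps are derived from this incorrect expression, so the error originates in Step 2.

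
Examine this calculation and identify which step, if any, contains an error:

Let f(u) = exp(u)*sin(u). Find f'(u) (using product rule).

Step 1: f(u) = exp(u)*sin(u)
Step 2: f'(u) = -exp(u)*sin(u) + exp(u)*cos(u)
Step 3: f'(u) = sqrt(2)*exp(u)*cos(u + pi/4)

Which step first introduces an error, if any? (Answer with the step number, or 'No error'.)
Step 2

Step 2 is incorrect due to a sign flip.
The step shows: -exp(u)*sin(u) + exp(u)*cos(u)
The correct value should be: exp(u)*sin(u) + exp(u)*cos(u)

Explanation: The sign of one term was flipped: the term exp(u)*sin(u) was incorrectly written as -exp(u)*sin(u)
The later steps are derived from this incorrect expression, so the error originates in Step 2.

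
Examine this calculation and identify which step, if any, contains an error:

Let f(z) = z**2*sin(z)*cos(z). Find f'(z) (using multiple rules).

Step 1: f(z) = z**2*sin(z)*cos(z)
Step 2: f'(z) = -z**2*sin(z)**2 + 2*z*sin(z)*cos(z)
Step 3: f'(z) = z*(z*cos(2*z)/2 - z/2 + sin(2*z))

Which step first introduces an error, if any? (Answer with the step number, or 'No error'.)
Step 2

Step 2 is incorrect due to a dropped term.
The step shows: -z**2*sin(z)**2 + 2*z*sin(z)*cos(z)
The correct value should be: -z**2*sin(z)**2 + z**2*cos(z)**2 + 2*z*sin(z)*cos(z)

Explanation: A term was dropped: the term z**2*cos(z)**2 was incorrectly omitted
The later steps are derived from this incorrect expression, so the error originates in Step 2.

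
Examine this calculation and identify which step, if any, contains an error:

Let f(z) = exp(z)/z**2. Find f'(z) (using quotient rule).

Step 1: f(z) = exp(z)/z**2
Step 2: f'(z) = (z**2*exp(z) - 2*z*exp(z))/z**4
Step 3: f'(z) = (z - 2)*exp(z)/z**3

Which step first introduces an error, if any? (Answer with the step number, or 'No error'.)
No error

All steps in this derivation are correct.
The final answer f'(z) = (z - 2)*exp(z)/z**3 is valid.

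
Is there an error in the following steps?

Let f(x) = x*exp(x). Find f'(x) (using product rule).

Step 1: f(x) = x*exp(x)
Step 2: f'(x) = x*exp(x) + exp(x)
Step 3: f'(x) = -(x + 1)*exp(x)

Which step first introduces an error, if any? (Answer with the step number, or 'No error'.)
Step 3

Step 3 is incorrect due to a sign flip.
The step shows: -(x + 1)*exp(x)
The correct value should be: (x + 1)*exp(x)

Explanation: The sign of the whole expression was flipped: the term (x + 1)*exp(x) was incorrectly written as -(x + 1)*exp(x)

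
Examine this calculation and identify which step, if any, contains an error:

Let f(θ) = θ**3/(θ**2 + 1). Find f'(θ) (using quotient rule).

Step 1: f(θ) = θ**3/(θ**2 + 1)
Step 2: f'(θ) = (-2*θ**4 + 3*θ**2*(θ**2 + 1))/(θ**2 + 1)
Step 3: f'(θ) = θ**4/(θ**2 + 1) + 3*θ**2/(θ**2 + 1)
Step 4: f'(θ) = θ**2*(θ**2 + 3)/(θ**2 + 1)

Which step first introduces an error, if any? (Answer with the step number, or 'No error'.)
Step 2

Step 2 is incorrect due to a wrong exponent.
The step shows: (-2*θ**4 + 3*θ**2*(θ**2 + 1))/(θ**2 + 1)
The correct value should be: (-2*θ**4 + 3*θ**2*(θ**2 + 1))/(θ**2 + 1)**2

Explanation: The exponent -2 on θ**2 + 1 was incorrectly written as -1: the term (-2*θ**4 + 3*θ**2*(θ**2 + 1))/(θ**2 + 1)**2 was incorrectly written as (-2*θ**4 + 3*θ**2*(θ**2 + 1))/(θ**2 + 1)
The later steps are derived from this incorrect expression, so the error originates in Step 2.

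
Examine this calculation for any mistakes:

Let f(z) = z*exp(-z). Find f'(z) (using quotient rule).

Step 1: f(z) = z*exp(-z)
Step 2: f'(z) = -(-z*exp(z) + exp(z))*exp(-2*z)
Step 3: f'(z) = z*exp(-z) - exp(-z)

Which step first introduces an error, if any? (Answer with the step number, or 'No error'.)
Step 2

Step 2 is incorrect due to a sign flip.
The step shows: -(-z*exp(z) + exp(z))*exp(-2*z)
The correct value should be: (-z*exp(z) + exp(z))*exp(-2*z)

Explanation: The sign of the whole expression was flipped: the term (-z*exp(z) + exp(z))*exp(-2*z) was incorrectly written as -(-z*exp(z) + exp(z))*exp(-2*z)
The later steps are derived from this incorrect expression, so the error originates in Step 2.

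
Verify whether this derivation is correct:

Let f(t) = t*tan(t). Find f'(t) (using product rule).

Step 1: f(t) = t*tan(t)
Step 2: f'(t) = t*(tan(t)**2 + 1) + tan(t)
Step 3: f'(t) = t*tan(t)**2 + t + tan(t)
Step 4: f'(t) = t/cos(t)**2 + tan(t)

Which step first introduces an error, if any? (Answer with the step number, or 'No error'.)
No error

All steps in this derivation are correct.
The final answer f'(t) = t/cos(t)**2 + tan(t) is valid.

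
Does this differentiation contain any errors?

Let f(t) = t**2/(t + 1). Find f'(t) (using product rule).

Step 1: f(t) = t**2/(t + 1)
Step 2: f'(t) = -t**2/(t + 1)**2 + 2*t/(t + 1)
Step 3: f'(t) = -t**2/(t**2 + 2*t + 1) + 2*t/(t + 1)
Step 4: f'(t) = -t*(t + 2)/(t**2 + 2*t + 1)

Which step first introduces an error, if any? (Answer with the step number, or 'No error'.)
Step 4

Step 4 is incorrect due to a sign flip.
The step shows: -t*(t + 2)/(t**2 + 2*t + 1)
The correct value should be: t*(t + 2)/(t**2 + 2*t + 1)

Explanation: The sign of the whole expression was flipped: the term t*(t + 2)/(t**2 + 2*t + 1) was incorrectly written as -t*(t + 2)/(t**2 + 2*t + 1)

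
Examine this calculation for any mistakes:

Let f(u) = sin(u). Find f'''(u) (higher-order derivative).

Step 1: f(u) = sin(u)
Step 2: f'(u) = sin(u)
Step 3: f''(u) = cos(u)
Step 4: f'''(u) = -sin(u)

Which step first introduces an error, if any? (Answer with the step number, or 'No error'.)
Step 2

Step 2 is incorrect due to a wrong trig function.
The step shows: sin(u)
The correct value should be: cos(u)

Explanation: cos(u) was incorrectly written as sin(u): the term cos(u) was incorrectly written as sin(u)
The later steps are derived from this incorrect expression, so the error originates in Step 2.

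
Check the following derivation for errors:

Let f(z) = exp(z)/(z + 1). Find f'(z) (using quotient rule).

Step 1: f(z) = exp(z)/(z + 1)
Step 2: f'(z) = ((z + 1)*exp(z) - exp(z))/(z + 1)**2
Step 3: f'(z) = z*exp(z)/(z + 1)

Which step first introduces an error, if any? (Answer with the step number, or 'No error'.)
Step 3

Step 3 is incorrect due to a wrong exponent.
The step shows: z*exp(z)/(z + 1)
The correct value should be: z*exp(z)/(z + 1)**2

Explanation: The exponent -2 on z + 1 was incorrectly written as -1: the term z*exp(z)/(z + 1)**2 was incorrectly written as z*exp(z)/(z + 1)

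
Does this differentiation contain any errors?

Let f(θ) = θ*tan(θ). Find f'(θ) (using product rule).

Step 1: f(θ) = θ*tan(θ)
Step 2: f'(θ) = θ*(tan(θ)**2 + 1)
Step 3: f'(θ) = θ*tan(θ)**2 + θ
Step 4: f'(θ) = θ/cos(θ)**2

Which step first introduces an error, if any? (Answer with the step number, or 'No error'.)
Step 2

Step 2 is incorrect due to a dropped term.
The step shows: θ*(tan(θ)**2 + 1)
The correct value should be: θ*(tan(θ)**2 + 1) + tan(θ)

Explanation: A term was dropped: the term tan(θ) was incorrectly omitted
The later steps are derived from this incorrect expression, so the error originates in Step 2.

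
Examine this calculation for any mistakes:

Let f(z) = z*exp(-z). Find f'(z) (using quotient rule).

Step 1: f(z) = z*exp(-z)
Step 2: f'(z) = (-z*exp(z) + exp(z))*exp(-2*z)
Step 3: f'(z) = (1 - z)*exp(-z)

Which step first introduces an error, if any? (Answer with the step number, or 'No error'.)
No error

All steps in this derivation are correct.
The final answer f'(z) = (1 - z)*exp(-z) is valid.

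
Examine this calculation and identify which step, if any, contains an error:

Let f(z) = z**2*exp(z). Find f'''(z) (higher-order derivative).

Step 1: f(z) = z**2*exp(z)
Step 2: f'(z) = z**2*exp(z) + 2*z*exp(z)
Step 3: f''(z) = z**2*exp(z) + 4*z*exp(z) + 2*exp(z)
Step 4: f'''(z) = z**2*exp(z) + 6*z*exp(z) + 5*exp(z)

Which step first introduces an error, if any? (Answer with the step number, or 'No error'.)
Step 4

Step 4 is incorrect due to a wrong coefficient.
The step shows: z**2*exp(z) + 6*z*exp(z) + 5*exp(z)
The correct value should be: z**2*exp(z) + 6*z*exp(z) + 6*exp(z)

Explanation: The coefficient 6 was incorrectly written as 5: the term 6*exp(z) was incorrectly written as 5*exp(z)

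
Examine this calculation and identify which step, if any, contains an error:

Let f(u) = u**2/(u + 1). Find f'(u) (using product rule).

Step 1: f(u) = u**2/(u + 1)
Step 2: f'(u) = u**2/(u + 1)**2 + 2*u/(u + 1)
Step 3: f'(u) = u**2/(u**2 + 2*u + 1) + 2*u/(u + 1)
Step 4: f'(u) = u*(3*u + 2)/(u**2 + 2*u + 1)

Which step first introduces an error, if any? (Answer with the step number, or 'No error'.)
Step 2

Step 2 is incorrect due to a sign flip.
The step shows: u**2/(u + 1)**2 + 2*u/(u + 1)
The correct value should be: -u**2/(u + 1)**2 + 2*u/(u + 1)

Explanation: The sign of one term was flipped: the term -u**2/(u + 1)**2 was incorrectly written as u**2/(u + 1)**2
The later steps are derived from this incorrect expression, so the error originates in Step 2.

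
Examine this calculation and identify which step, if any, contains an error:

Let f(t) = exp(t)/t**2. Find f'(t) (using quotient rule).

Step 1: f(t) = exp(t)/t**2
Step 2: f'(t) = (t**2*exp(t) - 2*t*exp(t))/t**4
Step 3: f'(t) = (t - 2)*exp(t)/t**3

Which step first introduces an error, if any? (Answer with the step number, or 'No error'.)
No error

All steps in this derivation are correct.
The final answer f'(t) = (t - 2)*exp(t)/t**3 is valid.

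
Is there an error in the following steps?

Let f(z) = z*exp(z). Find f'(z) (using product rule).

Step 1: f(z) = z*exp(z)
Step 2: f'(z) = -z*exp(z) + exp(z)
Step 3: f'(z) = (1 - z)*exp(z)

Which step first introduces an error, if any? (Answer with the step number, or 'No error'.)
Step 2

Step 2 is incorrect due to a sign flip.
The step shows: -z*exp(z) + exp(z)
The correct value should be: z*exp(z) + exp(z)

Explanation: The sign of one term was flipped: the term z*exp(z) was incorrectly written as -z*exp(z)
The later steps are derived from this incorrect expression, so the error originates in Step 2.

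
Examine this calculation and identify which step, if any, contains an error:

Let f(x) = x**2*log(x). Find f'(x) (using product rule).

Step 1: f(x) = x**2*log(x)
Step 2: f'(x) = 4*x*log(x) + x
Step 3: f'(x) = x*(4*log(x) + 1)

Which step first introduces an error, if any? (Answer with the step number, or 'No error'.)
Step 2

Step 2 is incorrect due to a wrong coefficient.
The step shows: 4*x*log(x) + x
The correct value should be: 2*x*log(x) + x

Explanation: The coefficient 2 was incorrectly written as 4: the term 2*x*log(x) was incorrectly written as 4*x*log(x)
The later steps are derived from this incorrect expression, so the error originates in Step 2.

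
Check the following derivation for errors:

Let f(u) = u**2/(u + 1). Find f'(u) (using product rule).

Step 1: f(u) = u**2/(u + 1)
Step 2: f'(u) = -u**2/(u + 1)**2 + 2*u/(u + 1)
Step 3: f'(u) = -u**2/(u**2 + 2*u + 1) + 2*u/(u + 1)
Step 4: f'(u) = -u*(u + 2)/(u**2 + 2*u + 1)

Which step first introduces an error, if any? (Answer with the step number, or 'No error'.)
Step 4

Step 4 is incorrect due to a sign flip.
The step shows: -u*(u + 2)/(u**2 + 2*u + 1)
The correct value should be: u*(u + 2)/(u**2 + 2*u + 1)

Explanation: The sign of the whole expression was flipped: the term u*(u + 2)/(u**2 + 2*u + 1) was incorrectly written as -u*(u + 2)/(u**2 + 2*u + 1)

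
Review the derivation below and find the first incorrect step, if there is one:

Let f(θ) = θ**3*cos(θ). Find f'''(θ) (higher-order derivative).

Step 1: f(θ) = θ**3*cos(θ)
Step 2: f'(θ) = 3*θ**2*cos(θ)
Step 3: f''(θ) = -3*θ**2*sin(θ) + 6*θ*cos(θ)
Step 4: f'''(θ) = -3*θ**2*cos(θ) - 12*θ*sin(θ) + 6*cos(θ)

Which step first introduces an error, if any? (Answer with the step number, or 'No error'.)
Step 2

Step 2 is incorrect due to a dropped term.
The step shows: 3*θ**2*cos(θ)
The correct value should be: -θ**3*sin(θ) + 3*θ**2*cos(θ)

Explanation: A term was dropped: the term -θ**3*sin(θ) was incorrectly omitted
The later steps are derived from this incorrect expression, so the error originates in Step 2.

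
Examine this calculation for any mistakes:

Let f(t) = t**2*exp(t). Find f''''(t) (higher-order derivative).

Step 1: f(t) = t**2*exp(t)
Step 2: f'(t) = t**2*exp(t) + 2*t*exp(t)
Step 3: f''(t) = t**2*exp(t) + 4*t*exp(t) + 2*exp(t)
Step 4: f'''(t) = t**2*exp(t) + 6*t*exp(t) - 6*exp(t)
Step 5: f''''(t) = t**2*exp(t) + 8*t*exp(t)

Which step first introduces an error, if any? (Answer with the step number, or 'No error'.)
Step 4

Step 4 is incorrect due to a sign flip.
The step shows: t**2*exp(t) + 6*t*exp(t) - 6*exp(t)
The correct value should be: t**2*exp(t) + 6*t*exp(t) + 6*exp(t)

Explanation: The sign of one term was flipped: the term 6*exp(t) was incorrectly written as -6*exp(t)
The later steps are derived from this incorrect expression, so the error originates in Step 4.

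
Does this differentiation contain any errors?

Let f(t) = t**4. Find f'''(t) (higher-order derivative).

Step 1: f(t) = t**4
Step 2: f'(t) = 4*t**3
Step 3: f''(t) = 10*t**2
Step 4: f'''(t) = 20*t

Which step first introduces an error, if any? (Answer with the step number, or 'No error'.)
Step 3

Step 3 is incorrect due to a wrong coefficient.
The step shows: 10*t**2
The correct value should be: 12*t**2

Explanation: The coefficient 12 was incorrectly written as 10: the term 12*t**2 was incorrectly written as 10*t**2
The later steps are derived from this incorrect expression, so the error originates in Step 3.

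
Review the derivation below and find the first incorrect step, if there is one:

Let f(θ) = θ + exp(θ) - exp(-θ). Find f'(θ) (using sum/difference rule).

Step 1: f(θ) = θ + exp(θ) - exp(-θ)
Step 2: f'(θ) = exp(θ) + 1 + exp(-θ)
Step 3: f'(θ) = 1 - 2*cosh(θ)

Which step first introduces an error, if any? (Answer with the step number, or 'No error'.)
Step 3

Step 3 is incorrect due to a sign flip.
The step shows: 1 - 2*cosh(θ)
The correct value should be: 2*cosh(θ) + 1

Explanation: The sign of one term was flipped: the term 2*cosh(θ) was incorrectly written as -2*cosh(θ)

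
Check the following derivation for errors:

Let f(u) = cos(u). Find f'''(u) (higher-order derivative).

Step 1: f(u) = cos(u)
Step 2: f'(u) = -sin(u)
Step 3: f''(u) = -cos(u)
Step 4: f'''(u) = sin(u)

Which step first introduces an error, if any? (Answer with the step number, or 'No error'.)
No error

All steps in this derivation are correct.
The final answer f'''(u) = sin(u) is valid.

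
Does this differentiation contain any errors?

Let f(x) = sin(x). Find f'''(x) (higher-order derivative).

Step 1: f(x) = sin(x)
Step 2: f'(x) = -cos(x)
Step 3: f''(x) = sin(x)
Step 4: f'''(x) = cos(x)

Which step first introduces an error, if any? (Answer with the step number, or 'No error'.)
Step 2

Step 2 is incorrect due to a sign flip.
The step shows: -cos(x)
The correct value should be: cos(x)

Explanation: The sign of the whole expression was flipped: the term cos(x) was incorrectly written as -cos(x)
The later steps are derived from this incorrect expression, so the error originates in Step 2.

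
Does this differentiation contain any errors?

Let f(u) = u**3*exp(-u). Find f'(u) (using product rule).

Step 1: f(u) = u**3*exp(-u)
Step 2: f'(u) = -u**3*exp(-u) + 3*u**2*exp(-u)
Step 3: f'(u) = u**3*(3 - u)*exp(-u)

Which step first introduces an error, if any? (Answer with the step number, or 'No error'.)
Step 3

Step 3 is incorrect due to a wrong exponent.
The step shows: u**3*(3 - u)*exp(-u)
The correct value should be: u**2*(3 - u)*exp(-u)

Explanation: The exponent 2 on u was incorrectly written as 3: the term u**2*(3 - u)*exp(-u) was incorrectly written as u**3*(3 - u)*exp(-u)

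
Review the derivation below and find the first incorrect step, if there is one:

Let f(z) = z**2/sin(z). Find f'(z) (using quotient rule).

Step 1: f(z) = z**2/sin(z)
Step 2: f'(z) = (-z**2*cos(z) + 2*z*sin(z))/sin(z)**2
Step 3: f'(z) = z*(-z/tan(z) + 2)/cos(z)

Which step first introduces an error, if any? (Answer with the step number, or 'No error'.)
Step 3

Step 3 is incorrect due to a wrong trig function.
The step shows: z*(-z/tan(z) + 2)/cos(z)
The correct value should be: z*(-z/tan(z) + 2)/sin(z)

Explanation: sin(z) was incorrectly written as cos(z): the term z*(-z/tan(z) + 2)/sin(z) was incorrectly written as z*(-z/tan(z) + 2)/cos(z)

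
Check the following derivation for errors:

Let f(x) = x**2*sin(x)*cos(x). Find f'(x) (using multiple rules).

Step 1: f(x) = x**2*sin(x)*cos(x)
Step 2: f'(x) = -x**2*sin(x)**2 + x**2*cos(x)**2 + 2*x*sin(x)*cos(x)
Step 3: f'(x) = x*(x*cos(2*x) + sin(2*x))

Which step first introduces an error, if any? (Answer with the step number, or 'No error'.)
No error

All steps in this derivation are correct.
The final answer f'(x) = x*(x*cos(2*x) + sin(2*x)) is valid.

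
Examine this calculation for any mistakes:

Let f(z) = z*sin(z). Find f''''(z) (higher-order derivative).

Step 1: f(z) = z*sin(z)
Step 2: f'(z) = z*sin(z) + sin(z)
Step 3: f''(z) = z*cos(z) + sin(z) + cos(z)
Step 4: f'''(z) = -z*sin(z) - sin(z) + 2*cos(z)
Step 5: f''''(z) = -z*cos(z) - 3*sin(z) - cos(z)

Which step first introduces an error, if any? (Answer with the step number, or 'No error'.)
Step 2

Step 2 is incorrect due to a wrong trig function.
The step shows: z*sin(z) + sin(z)
The correct value should be: z*cos(z) + sin(z)

Explanation: cos(z) was incorrectly written as sin(z): the term z*cos(z) was incorrectly written as z*sin(z)
The later steps are derived from this incorrect expression, so the error originates in Step 2.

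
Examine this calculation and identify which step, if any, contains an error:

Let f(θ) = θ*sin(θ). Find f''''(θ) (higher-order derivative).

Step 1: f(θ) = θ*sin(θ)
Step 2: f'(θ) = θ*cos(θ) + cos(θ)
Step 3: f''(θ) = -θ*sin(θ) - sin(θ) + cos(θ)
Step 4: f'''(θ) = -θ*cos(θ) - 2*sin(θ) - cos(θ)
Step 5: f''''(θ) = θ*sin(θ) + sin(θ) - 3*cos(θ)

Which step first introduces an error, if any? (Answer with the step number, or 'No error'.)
Step 2

Step 2 is incorrect due to a wrong trig function.
The step shows: θ*cos(θ) + cos(θ)
The correct value should be: θ*cos(θ) + sin(θ)

Explanation: sin(θ) was incorrectly written as cos(θ): the term sin(θ) was incorrectly written as cos(θ)
The later steps are derived from this incorrect expression, so the error originates in Step 2.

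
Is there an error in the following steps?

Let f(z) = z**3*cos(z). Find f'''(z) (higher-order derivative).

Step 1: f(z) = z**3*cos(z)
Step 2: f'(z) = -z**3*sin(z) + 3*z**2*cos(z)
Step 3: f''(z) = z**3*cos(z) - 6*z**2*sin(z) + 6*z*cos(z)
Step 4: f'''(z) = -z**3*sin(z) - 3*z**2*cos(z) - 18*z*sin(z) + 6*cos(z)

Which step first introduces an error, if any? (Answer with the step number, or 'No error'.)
Step 3

Step 3 is incorrect due to a sign flip.
The step shows: z**3*cos(z) - 6*z**2*sin(z) + 6*z*cos(z)
The correct value should be: -z**3*cos(z) - 6*z**2*sin(z) + 6*z*cos(z)

Explanation: The sign of one term was flipped: the term -z**3*cos(z) was incorrectly written as z**3*cos(z)
The later steps are derived from this incorrect expression, so the error originates in Step 3.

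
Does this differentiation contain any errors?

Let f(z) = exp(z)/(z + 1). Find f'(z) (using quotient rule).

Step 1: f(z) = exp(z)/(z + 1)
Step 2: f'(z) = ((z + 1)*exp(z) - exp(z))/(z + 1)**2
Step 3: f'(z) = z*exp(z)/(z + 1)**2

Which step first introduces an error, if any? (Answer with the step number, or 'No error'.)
No error

All steps in this derivation are correct.
The final answer f'(z) = z*exp(z)/(z + 1)**2 is valid.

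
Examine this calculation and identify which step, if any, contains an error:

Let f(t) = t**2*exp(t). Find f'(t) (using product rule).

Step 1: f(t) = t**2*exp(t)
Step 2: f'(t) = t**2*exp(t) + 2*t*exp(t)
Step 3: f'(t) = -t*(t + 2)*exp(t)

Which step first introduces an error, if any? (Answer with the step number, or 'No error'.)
Step 3

Step 3 is incorrect due to a sign flip.
The step shows: -t*(t + 2)*exp(t)
The correct value should be: t*(t + 2)*exp(t)

Explanation: The sign of the whole expression was flipped: the term t*(t + 2)*exp(t) was incorrectly written as -t*(t + 2)*exp(t)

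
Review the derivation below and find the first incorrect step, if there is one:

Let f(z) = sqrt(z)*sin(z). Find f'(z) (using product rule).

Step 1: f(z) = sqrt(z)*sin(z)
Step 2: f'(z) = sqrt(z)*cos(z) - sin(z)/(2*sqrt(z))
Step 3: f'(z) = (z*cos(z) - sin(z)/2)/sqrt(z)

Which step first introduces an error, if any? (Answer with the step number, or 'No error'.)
Step 2

Step 2 is incorrect due to a sign flip.
The step shows: sqrt(z)*cos(z) - sin(z)/(2*sqrt(z))
The correct value should be: sqrt(z)*cos(z) + sin(z)/(2*sqrt(z))

Explanation: The sign of one term was flipped: the term sin(z)/(2*sqrt(z)) was incorrectly written as -sin(z)/(2*sqrt(z))
The later steps are derived from this incorrect expression, so the error originates in Step 2.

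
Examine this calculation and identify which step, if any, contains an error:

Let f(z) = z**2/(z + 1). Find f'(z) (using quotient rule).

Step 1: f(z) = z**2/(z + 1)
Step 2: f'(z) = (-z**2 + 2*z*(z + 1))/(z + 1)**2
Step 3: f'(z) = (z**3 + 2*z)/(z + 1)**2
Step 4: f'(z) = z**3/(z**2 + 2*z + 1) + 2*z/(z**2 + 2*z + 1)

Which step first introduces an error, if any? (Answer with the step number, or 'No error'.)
Step 3

Step 3 is incorrect due to a wrong exponent.
The step shows: (z**3 + 2*z)/(z + 1)**2
The correct value should be: (z**2 + 2*z)/(z + 1)**2

Explanation: The exponent 2 on z was incorrectly written as 3: the term (z**2 + 2*z)/(z + 1)**2 was incorrectly written as (z**3 + 2*z)/(z + 1)**2
The later steps are derived from this incorrect expression, so the error originates in Step 3.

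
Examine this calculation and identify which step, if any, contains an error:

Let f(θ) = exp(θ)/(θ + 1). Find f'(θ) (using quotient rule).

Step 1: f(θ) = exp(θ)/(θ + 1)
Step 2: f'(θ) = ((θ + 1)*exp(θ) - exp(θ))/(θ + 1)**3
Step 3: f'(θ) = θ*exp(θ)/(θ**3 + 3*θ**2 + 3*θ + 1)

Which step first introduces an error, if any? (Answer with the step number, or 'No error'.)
Step 2

Step 2 is incorrect due to a wrong exponent.
The step shows: ((θ + 1)*exp(θ) - exp(θ))/(θ + 1)**3
The correct value should be: ((θ + 1)*exp(θ) - exp(θ))/(θ + 1)**2

Explanation: The exponent -2 on θ + 1 was incorrectly written as -3: the term ((θ + 1)*exp(θ) - exp(θ))/(θ + 1)**2 was incorrectly written as ((θ + 1)*exp(θ) - exp(θ))/(θ + 1)**3
The later steps are derived from this incorrect expression, so the error originates in Step 2.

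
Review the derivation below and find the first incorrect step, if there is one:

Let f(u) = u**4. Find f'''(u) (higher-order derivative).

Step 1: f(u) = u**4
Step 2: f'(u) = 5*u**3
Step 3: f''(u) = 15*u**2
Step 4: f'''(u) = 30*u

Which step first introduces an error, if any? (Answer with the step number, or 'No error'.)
Step 2

Step 2 is incorrect due to a wrong coefficient.
The step shows: 5*u**3
The correct value should be: 4*u**3

Explanation: The coefficient 4 was incorrectly written as 5: the term 4*u**3 was incorrectly written as 5*u**3
The later steps are derived from this incorrect expression, so the error originates in Step 2.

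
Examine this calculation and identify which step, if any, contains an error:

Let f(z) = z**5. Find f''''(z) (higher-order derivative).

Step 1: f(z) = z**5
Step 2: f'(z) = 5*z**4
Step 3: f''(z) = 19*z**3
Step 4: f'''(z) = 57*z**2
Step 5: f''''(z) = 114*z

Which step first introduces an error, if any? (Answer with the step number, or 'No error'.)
Step 3

Step 3 is incorrect due to a wrong coefficient.
The step shows: 19*z**3
The correct value should be: 20*z**3

Explanation: The coefficient 20 was incorrectly written as 19: the term 20*z**3 was incorrectly written as 19*z**3
The later steps are derived from this incorrect expression, so the error originates in Step 3.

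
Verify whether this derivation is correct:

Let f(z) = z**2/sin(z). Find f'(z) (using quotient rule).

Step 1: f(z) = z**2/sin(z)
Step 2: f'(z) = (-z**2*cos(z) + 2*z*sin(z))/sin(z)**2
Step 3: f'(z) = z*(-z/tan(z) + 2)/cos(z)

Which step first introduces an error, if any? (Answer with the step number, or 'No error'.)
Step 3

Step 3 is incorrect due to a wrong trig function.
The step shows: z*(-z/tan(z) + 2)/cos(z)
The correct value should be: z*(-z/tan(z) + 2)/sin(z)

Explanation: sin(z) was incorrectly written as cos(z): the term z*(-z/tan(z) + 2)/sin(z) was incorrectly written as z*(-z/tan(z) + 2)/cos(z)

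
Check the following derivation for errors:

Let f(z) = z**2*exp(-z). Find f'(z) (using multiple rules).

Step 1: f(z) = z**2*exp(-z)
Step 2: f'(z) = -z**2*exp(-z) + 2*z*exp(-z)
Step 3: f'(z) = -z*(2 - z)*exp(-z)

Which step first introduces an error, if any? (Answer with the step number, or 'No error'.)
Step 3

Step 3 is incorrect due to a sign flip.
The step shows: -z*(2 - z)*exp(-z)
The correct value should be: z*(2 - z)*exp(-z)

Explanation: The sign of the whole expression was flipped: the term z*(2 - z)*exp(-z) was incorrectly written as -z*(2 - z)*exp(-z)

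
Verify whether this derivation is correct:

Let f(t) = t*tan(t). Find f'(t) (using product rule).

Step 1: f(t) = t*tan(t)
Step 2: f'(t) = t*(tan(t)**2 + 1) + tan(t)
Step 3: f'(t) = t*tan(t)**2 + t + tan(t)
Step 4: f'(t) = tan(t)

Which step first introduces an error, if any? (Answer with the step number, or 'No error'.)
Step 4

Step 4 is incorrect due to a dropped term.
The step shows: tan(t)
The correct value should be: t/cos(t)**2 + tan(t)

Explanation: A term was dropped: the term t/cos(t)**2 was incorrectly omitted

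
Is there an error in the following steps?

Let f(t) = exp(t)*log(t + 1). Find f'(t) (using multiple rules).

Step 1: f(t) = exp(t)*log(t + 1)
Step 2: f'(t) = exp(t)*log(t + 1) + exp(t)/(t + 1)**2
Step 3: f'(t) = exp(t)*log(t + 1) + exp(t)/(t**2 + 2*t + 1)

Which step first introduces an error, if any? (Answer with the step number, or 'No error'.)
Step 2

Step 2 is incorrect due to a wrong exponent.
The step shows: exp(t)*log(t + 1) + exp(t)/(t + 1)**2
The correct value should be: exp(t)*log(t + 1) + exp(t)/(t + 1)

Explanation: The exponent -1 on t + 1 was incorrectly written as -2: the term exp(t)/(t + 1) was incorrectly written as exp(t)/(t + 1)**2
The later steps are derived from this incorrect expression, so the error originates in Step 2.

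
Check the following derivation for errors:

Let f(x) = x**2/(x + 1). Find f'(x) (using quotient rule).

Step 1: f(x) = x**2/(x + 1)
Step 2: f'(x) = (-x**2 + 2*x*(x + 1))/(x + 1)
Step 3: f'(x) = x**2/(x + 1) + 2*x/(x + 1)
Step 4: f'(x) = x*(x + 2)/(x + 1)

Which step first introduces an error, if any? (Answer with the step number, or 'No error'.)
Step 2

Step 2 is incorrect due to a wrong exponent.
The step shows: (-x**2 + 2*x*(x + 1))/(x + 1)
The correct value should be: (-x**2 + 2*x*(x + 1))/(x + 1)**2

Explanation: The exponent -2 on x + 1 was incorrectly written as -1: the term (-x**2 + 2*x*(x + 1))/(x + 1)**2 was incorrectly written as (-x**2 + 2*x*(x + 1))/(x + 1)
The later steps are derived from this incorrect expression, so the error originates in Step 2.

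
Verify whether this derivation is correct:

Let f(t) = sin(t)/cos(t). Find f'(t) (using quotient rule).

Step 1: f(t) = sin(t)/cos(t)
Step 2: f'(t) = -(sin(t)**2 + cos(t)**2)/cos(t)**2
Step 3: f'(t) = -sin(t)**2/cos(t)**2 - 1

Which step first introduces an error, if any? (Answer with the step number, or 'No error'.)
Step 2

Step 2 is incorrect due to a sign flip.
The step shows: -(sin(t)**2 + cos(t)**2)/cos(t)**2
The correct value should be: (sin(t)**2 + cos(t)**2)/cos(t)**2

Explanation: The sign of the whole expression was flipped: the term (sin(t)**2 + cos(t)**2)/cos(t)**2 was incorrectly written as -(sin(t)**2 + cos(t)**2)/cos(t)**2
The later steps are derived from this incorrect expression, so the error originates in Step 2.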